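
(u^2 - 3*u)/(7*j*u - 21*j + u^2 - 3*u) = u/(7*j + u)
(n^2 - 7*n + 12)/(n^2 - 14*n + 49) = (n^2 - 7*n + 12)/(n^2 - 14*n + 49)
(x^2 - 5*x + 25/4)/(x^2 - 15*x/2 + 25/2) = (x - 5/2)/(x - 5)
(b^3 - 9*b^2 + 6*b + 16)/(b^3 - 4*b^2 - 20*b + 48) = (b^2 - 7*b - 8)/(b^2 - 2*b - 24)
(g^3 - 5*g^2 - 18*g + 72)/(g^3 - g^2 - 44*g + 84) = (g^2 + g - 12)/(g^2 + 5*g - 14)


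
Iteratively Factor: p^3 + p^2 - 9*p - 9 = (p + 3)*(p^2 - 2*p - 3) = (p - 3)*(p + 3)*(p + 1)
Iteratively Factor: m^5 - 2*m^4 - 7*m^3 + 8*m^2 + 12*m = (m)*(m^4 - 2*m^3 - 7*m^2 + 8*m + 12) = m*(m - 3)*(m^3 + m^2 - 4*m - 4) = m*(m - 3)*(m + 1)*(m^2 - 4) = m*(m - 3)*(m - 2)*(m + 1)*(m + 2)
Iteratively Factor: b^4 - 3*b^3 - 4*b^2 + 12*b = (b)*(b^3 - 3*b^2 - 4*b + 12) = b*(b + 2)*(b^2 - 5*b + 6) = b*(b - 3)*(b + 2)*(b - 2)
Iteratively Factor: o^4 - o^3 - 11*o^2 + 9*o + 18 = (o + 3)*(o^3 - 4*o^2 + o + 6) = (o - 3)*(o + 3)*(o^2 - o - 2) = (o - 3)*(o - 2)*(o + 3)*(o + 1)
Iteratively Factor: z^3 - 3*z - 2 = (z - 2)*(z^2 + 2*z + 1) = (z - 2)*(z + 1)*(z + 1)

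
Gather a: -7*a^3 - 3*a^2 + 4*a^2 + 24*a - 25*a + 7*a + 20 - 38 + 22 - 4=-7*a^3 + a^2 + 6*a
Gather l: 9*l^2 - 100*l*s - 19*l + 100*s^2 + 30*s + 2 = 9*l^2 + l*(-100*s - 19) + 100*s^2 + 30*s + 2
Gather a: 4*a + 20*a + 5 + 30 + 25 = 24*a + 60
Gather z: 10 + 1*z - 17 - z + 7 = 0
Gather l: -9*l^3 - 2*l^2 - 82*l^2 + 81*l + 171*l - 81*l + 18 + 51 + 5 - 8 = -9*l^3 - 84*l^2 + 171*l + 66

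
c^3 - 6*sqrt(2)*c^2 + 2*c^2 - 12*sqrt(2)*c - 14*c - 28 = (c + 2)*(c - 7*sqrt(2))*(c + sqrt(2))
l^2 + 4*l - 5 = (l - 1)*(l + 5)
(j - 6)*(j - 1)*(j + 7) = j^3 - 43*j + 42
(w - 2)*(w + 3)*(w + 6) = w^3 + 7*w^2 - 36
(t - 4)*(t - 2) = t^2 - 6*t + 8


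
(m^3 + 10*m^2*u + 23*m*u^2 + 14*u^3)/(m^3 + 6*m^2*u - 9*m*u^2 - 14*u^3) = (-m - 2*u)/(-m + 2*u)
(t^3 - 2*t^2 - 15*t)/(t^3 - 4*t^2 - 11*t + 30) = t/(t - 2)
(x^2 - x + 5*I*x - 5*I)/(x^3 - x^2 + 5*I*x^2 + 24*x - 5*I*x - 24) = (x + 5*I)/(x^2 + 5*I*x + 24)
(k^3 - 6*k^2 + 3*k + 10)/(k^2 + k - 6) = (k^2 - 4*k - 5)/(k + 3)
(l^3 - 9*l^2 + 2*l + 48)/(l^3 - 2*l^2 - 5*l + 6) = (l - 8)/(l - 1)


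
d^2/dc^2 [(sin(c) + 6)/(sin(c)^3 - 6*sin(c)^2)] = 2*(-2*sin(c) - 18 + 183/sin(c) - 414/sin(c)^2 - 252/sin(c)^3 + 648/sin(c)^4)/(sin(c) - 6)^3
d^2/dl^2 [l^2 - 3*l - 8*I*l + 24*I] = 2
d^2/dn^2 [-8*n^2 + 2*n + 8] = -16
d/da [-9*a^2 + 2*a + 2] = 2 - 18*a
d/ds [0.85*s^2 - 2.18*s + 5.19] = 1.7*s - 2.18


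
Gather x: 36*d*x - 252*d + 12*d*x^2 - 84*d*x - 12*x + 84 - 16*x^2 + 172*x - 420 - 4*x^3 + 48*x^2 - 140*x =-252*d - 4*x^3 + x^2*(12*d + 32) + x*(20 - 48*d) - 336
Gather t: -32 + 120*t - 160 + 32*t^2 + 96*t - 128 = 32*t^2 + 216*t - 320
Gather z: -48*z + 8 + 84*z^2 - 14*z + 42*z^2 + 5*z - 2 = 126*z^2 - 57*z + 6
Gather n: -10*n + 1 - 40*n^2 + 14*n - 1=-40*n^2 + 4*n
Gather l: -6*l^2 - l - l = -6*l^2 - 2*l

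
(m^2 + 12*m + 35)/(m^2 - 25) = (m + 7)/(m - 5)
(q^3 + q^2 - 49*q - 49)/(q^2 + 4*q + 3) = (q^2 - 49)/(q + 3)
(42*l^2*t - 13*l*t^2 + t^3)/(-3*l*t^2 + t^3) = (-42*l^2 + 13*l*t - t^2)/(t*(3*l - t))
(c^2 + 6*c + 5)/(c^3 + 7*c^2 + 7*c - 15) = (c + 1)/(c^2 + 2*c - 3)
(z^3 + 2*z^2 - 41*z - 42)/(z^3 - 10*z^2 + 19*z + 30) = (z + 7)/(z - 5)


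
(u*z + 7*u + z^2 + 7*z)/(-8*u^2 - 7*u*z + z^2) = (z + 7)/(-8*u + z)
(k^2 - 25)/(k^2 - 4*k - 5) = (k + 5)/(k + 1)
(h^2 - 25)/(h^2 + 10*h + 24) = (h^2 - 25)/(h^2 + 10*h + 24)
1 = 1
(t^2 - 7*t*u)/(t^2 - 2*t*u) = (t - 7*u)/(t - 2*u)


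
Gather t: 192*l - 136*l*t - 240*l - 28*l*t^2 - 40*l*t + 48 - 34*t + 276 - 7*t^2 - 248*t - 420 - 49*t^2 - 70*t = -48*l + t^2*(-28*l - 56) + t*(-176*l - 352) - 96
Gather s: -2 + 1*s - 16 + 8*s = 9*s - 18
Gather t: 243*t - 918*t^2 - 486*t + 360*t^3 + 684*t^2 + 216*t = 360*t^3 - 234*t^2 - 27*t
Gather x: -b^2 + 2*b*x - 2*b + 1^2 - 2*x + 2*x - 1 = -b^2 + 2*b*x - 2*b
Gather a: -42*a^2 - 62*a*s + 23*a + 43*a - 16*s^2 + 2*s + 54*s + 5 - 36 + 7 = -42*a^2 + a*(66 - 62*s) - 16*s^2 + 56*s - 24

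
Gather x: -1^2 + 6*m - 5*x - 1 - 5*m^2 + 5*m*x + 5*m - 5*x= -5*m^2 + 11*m + x*(5*m - 10) - 2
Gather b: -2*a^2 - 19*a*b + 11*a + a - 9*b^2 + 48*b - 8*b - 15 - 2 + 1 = -2*a^2 + 12*a - 9*b^2 + b*(40 - 19*a) - 16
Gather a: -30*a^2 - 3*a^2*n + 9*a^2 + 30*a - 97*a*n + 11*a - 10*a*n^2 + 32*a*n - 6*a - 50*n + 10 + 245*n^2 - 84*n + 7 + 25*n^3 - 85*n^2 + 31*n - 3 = a^2*(-3*n - 21) + a*(-10*n^2 - 65*n + 35) + 25*n^3 + 160*n^2 - 103*n + 14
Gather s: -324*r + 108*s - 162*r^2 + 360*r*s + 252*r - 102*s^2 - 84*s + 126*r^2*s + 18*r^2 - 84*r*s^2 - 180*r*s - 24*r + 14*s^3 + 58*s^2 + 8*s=-144*r^2 - 96*r + 14*s^3 + s^2*(-84*r - 44) + s*(126*r^2 + 180*r + 32)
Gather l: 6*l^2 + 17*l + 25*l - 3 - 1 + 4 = 6*l^2 + 42*l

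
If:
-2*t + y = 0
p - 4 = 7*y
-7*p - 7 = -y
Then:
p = -53/48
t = -35/96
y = -35/48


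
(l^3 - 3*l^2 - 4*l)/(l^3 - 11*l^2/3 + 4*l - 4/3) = 3*l*(l^2 - 3*l - 4)/(3*l^3 - 11*l^2 + 12*l - 4)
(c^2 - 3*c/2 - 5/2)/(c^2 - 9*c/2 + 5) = (c + 1)/(c - 2)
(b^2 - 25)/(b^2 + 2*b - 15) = (b - 5)/(b - 3)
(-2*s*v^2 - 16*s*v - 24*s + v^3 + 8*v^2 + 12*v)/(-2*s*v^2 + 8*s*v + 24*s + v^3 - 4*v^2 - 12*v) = (v + 6)/(v - 6)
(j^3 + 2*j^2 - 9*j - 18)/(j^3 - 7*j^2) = (j^3 + 2*j^2 - 9*j - 18)/(j^2*(j - 7))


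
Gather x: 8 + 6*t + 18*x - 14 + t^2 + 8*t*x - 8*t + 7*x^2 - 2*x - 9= t^2 - 2*t + 7*x^2 + x*(8*t + 16) - 15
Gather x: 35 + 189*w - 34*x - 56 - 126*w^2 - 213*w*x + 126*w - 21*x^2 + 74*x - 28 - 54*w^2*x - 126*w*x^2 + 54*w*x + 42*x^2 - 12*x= -126*w^2 + 315*w + x^2*(21 - 126*w) + x*(-54*w^2 - 159*w + 28) - 49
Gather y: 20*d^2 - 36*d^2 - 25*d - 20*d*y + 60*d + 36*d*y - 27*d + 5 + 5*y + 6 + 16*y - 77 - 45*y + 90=-16*d^2 + 8*d + y*(16*d - 24) + 24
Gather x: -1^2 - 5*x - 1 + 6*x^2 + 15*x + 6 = 6*x^2 + 10*x + 4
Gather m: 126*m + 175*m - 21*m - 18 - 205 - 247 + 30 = 280*m - 440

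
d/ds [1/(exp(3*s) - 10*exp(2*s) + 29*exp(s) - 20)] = (-3*exp(2*s) + 20*exp(s) - 29)*exp(s)/(exp(3*s) - 10*exp(2*s) + 29*exp(s) - 20)^2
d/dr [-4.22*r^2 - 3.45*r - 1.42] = -8.44*r - 3.45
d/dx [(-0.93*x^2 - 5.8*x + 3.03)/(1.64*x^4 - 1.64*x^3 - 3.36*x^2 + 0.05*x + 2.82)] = (3.0504*x^5 + 27.0108*x^4 - 38.9008*x^3 - 4.6269*x^2 + 15.1164*x - 16.5075)/(2.6896*x^8 - 5.3792*x^7 - 8.3312*x^6 + 11.1848*x^5 + 20.3752*x^4 - 9.5856*x^3 - 18.9479*x^2 + 0.282*x + 7.9524)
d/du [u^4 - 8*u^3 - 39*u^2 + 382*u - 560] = 4*u^3 - 24*u^2 - 78*u + 382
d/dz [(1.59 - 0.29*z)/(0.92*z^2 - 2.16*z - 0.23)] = (0.2668*z^2 - 2.9256*z + 3.5011)/(0.8464*z^4 - 3.9744*z^3 + 4.2424*z^2 + 0.9936*z + 0.0529)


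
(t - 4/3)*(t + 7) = t^2 + 17*t/3 - 28/3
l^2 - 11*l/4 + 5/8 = (l - 5/2)*(l - 1/4)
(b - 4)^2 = b^2 - 8*b + 16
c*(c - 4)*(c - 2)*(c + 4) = c^4 - 2*c^3 - 16*c^2 + 32*c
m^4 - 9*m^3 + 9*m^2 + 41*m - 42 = (m - 7)*(m - 3)*(m - 1)*(m + 2)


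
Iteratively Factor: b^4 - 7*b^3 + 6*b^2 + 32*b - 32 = (b + 2)*(b^3 - 9*b^2 + 24*b - 16) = (b - 1)*(b + 2)*(b^2 - 8*b + 16) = (b - 4)*(b - 1)*(b + 2)*(b - 4)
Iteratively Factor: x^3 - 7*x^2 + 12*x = (x)*(x^2 - 7*x + 12) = x*(x - 4)*(x - 3)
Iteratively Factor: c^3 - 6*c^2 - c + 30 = (c - 3)*(c^2 - 3*c - 10) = (c - 3)*(c + 2)*(c - 5)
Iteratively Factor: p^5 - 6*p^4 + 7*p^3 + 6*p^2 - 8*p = (p + 1)*(p^4 - 7*p^3 + 14*p^2 - 8*p) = (p - 1)*(p + 1)*(p^3 - 6*p^2 + 8*p) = (p - 2)*(p - 1)*(p + 1)*(p^2 - 4*p) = (p - 4)*(p - 2)*(p - 1)*(p + 1)*(p)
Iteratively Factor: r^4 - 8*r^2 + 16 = (r + 2)*(r^3 - 2*r^2 - 4*r + 8) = (r - 2)*(r + 2)*(r^2 - 4) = (r - 2)*(r + 2)^2*(r - 2)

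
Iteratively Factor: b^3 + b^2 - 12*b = (b + 4)*(b^2 - 3*b) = (b - 3)*(b + 4)*(b)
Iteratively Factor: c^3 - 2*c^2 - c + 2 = (c - 1)*(c^2 - c - 2) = (c - 1)*(c + 1)*(c - 2)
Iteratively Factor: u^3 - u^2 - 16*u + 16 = (u - 1)*(u^2 - 16) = (u - 1)*(u + 4)*(u - 4)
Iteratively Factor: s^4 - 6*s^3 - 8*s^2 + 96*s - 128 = (s - 4)*(s^3 - 2*s^2 - 16*s + 32) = (s - 4)*(s + 4)*(s^2 - 6*s + 8) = (s - 4)*(s - 2)*(s + 4)*(s - 4)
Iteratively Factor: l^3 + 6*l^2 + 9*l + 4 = (l + 1)*(l^2 + 5*l + 4) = (l + 1)*(l + 4)*(l + 1)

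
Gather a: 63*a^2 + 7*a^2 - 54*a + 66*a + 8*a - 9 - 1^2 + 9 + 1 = 70*a^2 + 20*a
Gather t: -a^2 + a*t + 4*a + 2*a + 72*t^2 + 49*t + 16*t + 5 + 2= -a^2 + 6*a + 72*t^2 + t*(a + 65) + 7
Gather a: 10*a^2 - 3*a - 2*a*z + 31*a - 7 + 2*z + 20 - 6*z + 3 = 10*a^2 + a*(28 - 2*z) - 4*z + 16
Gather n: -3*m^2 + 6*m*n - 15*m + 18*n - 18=-3*m^2 - 15*m + n*(6*m + 18) - 18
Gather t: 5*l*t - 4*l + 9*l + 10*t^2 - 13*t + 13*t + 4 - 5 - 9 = 5*l*t + 5*l + 10*t^2 - 10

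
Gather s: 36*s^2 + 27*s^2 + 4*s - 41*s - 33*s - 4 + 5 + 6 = 63*s^2 - 70*s + 7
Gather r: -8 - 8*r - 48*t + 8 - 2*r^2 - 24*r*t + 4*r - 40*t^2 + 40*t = -2*r^2 + r*(-24*t - 4) - 40*t^2 - 8*t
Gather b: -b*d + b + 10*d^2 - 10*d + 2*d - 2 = b*(1 - d) + 10*d^2 - 8*d - 2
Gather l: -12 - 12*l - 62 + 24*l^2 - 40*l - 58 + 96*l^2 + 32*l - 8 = 120*l^2 - 20*l - 140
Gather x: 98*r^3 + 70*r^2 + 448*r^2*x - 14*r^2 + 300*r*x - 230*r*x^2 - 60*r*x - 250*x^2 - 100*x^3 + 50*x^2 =98*r^3 + 56*r^2 - 100*x^3 + x^2*(-230*r - 200) + x*(448*r^2 + 240*r)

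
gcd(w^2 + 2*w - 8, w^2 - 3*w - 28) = w + 4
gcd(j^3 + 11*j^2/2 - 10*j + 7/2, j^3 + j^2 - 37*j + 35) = j^2 + 6*j - 7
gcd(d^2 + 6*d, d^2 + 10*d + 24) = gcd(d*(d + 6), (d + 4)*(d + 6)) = d + 6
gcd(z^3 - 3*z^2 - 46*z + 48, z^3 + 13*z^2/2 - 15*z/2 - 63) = z + 6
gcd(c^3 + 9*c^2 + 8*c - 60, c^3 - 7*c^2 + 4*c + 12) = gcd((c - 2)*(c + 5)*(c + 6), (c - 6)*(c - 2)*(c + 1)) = c - 2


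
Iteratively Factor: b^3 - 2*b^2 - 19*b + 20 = (b - 5)*(b^2 + 3*b - 4) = (b - 5)*(b + 4)*(b - 1)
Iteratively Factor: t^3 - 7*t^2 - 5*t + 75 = (t - 5)*(t^2 - 2*t - 15) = (t - 5)*(t + 3)*(t - 5)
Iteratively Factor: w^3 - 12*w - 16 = (w - 4)*(w^2 + 4*w + 4) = (w - 4)*(w + 2)*(w + 2)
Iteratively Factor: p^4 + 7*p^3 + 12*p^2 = (p + 4)*(p^3 + 3*p^2) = (p + 3)*(p + 4)*(p^2) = p*(p + 3)*(p + 4)*(p)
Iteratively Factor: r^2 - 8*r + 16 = (r - 4)*(r - 4)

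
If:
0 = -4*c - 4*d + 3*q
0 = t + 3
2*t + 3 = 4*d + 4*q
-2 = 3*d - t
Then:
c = 113/48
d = -5/3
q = 11/12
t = -3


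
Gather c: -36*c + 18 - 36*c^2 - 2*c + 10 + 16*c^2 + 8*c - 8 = -20*c^2 - 30*c + 20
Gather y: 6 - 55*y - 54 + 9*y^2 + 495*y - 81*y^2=-72*y^2 + 440*y - 48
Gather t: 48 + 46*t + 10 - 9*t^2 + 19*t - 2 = -9*t^2 + 65*t + 56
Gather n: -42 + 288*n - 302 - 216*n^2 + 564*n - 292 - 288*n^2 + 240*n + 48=-504*n^2 + 1092*n - 588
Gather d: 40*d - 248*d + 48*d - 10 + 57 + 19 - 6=60 - 160*d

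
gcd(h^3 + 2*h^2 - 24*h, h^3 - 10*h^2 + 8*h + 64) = h - 4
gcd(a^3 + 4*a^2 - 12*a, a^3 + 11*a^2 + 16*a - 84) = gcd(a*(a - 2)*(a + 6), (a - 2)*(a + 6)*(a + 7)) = a^2 + 4*a - 12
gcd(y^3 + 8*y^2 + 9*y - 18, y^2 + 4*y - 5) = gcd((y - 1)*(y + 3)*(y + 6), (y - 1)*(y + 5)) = y - 1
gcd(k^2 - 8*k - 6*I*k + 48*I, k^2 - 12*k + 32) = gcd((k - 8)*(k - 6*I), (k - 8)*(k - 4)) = k - 8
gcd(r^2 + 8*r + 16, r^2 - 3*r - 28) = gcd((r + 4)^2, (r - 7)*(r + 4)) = r + 4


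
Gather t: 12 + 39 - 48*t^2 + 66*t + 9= -48*t^2 + 66*t + 60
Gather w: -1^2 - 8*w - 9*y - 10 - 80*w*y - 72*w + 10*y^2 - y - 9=w*(-80*y - 80) + 10*y^2 - 10*y - 20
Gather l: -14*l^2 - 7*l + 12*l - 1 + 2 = -14*l^2 + 5*l + 1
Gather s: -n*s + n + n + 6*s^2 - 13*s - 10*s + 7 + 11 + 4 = 2*n + 6*s^2 + s*(-n - 23) + 22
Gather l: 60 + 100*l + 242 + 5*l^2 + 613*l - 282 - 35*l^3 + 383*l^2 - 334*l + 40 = -35*l^3 + 388*l^2 + 379*l + 60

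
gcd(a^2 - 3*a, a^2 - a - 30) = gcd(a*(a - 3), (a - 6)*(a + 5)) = 1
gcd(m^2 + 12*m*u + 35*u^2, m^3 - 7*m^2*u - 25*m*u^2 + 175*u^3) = m + 5*u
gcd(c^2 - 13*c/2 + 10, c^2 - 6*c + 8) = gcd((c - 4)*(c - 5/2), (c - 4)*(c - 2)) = c - 4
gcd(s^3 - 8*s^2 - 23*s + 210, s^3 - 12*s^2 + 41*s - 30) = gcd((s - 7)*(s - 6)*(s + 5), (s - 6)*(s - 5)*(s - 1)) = s - 6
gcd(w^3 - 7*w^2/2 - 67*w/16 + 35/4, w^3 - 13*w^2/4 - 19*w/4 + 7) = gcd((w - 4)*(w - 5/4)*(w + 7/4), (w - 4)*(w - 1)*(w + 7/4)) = w^2 - 9*w/4 - 7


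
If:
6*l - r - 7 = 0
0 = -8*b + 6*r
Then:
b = 3*r/4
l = r/6 + 7/6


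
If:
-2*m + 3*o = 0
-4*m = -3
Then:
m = 3/4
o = 1/2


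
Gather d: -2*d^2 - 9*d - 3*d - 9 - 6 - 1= -2*d^2 - 12*d - 16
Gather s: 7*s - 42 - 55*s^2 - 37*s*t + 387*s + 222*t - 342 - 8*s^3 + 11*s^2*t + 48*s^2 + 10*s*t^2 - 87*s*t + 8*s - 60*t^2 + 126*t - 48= -8*s^3 + s^2*(11*t - 7) + s*(10*t^2 - 124*t + 402) - 60*t^2 + 348*t - 432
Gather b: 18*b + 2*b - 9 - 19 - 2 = 20*b - 30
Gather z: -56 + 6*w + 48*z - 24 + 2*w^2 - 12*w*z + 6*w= 2*w^2 + 12*w + z*(48 - 12*w) - 80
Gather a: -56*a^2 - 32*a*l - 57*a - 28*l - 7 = -56*a^2 + a*(-32*l - 57) - 28*l - 7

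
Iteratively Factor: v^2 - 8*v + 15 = (v - 5)*(v - 3)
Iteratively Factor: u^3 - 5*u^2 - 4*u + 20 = (u + 2)*(u^2 - 7*u + 10) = (u - 5)*(u + 2)*(u - 2)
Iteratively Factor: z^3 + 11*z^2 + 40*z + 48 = (z + 3)*(z^2 + 8*z + 16) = (z + 3)*(z + 4)*(z + 4)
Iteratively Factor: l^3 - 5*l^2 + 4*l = (l - 4)*(l^2 - l) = l*(l - 4)*(l - 1)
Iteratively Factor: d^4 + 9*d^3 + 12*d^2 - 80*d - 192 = (d + 4)*(d^3 + 5*d^2 - 8*d - 48) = (d - 3)*(d + 4)*(d^2 + 8*d + 16) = (d - 3)*(d + 4)^2*(d + 4)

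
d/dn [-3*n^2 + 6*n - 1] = 6 - 6*n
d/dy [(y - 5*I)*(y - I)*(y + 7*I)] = 3*y^2 + 2*I*y + 37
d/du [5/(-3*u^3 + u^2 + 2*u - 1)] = 5*(9*u^2 - 2*u - 2)/(3*u^3 - u^2 - 2*u + 1)^2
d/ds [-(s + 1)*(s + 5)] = -2*s - 6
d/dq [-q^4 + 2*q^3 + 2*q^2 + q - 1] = -4*q^3 + 6*q^2 + 4*q + 1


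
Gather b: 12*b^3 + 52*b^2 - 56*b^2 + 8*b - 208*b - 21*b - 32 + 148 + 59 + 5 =12*b^3 - 4*b^2 - 221*b + 180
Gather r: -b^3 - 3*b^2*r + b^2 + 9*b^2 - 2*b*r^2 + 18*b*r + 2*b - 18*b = -b^3 + 10*b^2 - 2*b*r^2 - 16*b + r*(-3*b^2 + 18*b)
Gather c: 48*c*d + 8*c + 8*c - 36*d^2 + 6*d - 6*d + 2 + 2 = c*(48*d + 16) - 36*d^2 + 4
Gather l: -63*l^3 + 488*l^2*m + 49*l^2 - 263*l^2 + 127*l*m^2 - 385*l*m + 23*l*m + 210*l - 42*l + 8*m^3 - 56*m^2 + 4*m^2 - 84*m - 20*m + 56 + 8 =-63*l^3 + l^2*(488*m - 214) + l*(127*m^2 - 362*m + 168) + 8*m^3 - 52*m^2 - 104*m + 64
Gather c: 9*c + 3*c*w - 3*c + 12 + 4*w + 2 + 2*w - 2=c*(3*w + 6) + 6*w + 12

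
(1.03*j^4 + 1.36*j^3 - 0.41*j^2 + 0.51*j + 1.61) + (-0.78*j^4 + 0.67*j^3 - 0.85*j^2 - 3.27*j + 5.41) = 0.25*j^4 + 2.03*j^3 - 1.26*j^2 - 2.76*j + 7.02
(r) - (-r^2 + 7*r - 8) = r^2 - 6*r + 8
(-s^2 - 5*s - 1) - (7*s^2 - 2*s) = -8*s^2 - 3*s - 1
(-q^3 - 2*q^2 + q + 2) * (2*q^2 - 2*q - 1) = -2*q^5 - 2*q^4 + 7*q^3 + 4*q^2 - 5*q - 2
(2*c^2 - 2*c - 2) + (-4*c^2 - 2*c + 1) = -2*c^2 - 4*c - 1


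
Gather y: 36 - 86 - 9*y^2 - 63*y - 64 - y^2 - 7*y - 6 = -10*y^2 - 70*y - 120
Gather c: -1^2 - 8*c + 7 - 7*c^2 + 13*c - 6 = -7*c^2 + 5*c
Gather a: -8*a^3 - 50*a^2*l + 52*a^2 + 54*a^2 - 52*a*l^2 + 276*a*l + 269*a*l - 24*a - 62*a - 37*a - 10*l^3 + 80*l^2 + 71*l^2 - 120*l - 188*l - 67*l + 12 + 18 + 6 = -8*a^3 + a^2*(106 - 50*l) + a*(-52*l^2 + 545*l - 123) - 10*l^3 + 151*l^2 - 375*l + 36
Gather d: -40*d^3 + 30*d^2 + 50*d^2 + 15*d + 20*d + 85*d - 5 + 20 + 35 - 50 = -40*d^3 + 80*d^2 + 120*d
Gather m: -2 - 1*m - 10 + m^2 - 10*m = m^2 - 11*m - 12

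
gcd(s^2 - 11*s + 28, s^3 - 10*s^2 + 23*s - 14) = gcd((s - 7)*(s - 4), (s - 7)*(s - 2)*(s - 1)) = s - 7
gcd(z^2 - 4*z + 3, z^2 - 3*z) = z - 3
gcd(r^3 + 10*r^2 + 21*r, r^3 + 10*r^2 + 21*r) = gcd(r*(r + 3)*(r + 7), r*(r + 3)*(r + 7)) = r^3 + 10*r^2 + 21*r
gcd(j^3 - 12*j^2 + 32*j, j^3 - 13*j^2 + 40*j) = j^2 - 8*j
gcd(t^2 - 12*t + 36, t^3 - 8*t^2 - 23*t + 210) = t - 6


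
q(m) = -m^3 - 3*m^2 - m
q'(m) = -3*m^2 - 6*m - 1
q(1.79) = -17.14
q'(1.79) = -21.35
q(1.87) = -18.90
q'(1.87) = -22.71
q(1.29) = -8.43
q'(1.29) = -13.73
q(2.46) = -35.50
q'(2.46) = -33.91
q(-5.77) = 97.99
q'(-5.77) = -66.26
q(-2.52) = -0.53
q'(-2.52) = -4.93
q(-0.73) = -0.48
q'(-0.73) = 1.78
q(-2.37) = -1.17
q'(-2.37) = -3.63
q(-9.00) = 495.00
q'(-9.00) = -190.00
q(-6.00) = 114.00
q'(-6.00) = -73.00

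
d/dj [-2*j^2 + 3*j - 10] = 3 - 4*j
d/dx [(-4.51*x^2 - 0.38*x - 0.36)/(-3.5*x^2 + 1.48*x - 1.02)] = (-8.0048*x^2 + 6.6804*x + 0.9204)/(12.25*x^4 - 10.36*x^3 + 9.3304*x^2 - 3.0192*x + 1.0404)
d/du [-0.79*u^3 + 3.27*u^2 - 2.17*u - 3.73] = -2.37*u^2 + 6.54*u - 2.17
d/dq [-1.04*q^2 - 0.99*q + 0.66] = -2.08*q - 0.99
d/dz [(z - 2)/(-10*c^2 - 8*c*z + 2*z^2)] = (-5*c^2 - 4*c*z + z^2 + 2*(2*c - z)*(z - 2))/(2*(5*c^2 + 4*c*z - z^2)^2)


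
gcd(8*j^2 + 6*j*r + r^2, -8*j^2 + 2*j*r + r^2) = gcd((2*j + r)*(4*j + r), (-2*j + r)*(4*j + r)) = 4*j + r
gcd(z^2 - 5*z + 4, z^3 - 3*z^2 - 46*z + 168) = z - 4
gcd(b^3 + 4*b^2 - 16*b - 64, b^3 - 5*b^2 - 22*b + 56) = b + 4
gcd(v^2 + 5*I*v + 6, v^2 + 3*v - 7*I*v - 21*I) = 1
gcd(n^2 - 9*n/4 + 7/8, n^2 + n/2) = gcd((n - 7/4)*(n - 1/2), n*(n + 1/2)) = 1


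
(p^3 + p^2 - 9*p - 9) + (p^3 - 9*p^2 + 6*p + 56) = 2*p^3 - 8*p^2 - 3*p + 47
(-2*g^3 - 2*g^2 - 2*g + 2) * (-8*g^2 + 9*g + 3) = 16*g^5 - 2*g^4 - 8*g^3 - 40*g^2 + 12*g + 6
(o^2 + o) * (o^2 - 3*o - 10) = o^4 - 2*o^3 - 13*o^2 - 10*o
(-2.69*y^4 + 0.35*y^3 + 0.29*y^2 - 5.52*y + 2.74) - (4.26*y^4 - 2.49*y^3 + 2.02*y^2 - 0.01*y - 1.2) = -6.95*y^4 + 2.84*y^3 - 1.73*y^2 - 5.51*y + 3.94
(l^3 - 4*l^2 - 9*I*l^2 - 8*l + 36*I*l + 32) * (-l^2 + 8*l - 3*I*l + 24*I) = -l^5 + 12*l^4 + 6*I*l^4 - 51*l^3 - 72*I*l^3 + 228*l^2 + 216*I*l^2 - 608*l - 288*I*l + 768*I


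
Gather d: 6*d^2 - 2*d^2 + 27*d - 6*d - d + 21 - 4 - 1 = 4*d^2 + 20*d + 16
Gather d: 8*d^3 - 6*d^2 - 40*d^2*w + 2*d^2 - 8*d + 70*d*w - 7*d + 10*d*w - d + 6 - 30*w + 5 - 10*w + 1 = 8*d^3 + d^2*(-40*w - 4) + d*(80*w - 16) - 40*w + 12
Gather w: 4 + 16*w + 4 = 16*w + 8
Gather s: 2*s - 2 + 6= 2*s + 4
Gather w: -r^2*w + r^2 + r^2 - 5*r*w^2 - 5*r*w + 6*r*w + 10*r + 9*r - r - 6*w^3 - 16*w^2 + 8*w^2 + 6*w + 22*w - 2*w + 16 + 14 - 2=2*r^2 + 18*r - 6*w^3 + w^2*(-5*r - 8) + w*(-r^2 + r + 26) + 28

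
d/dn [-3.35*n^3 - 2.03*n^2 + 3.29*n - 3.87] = -10.05*n^2 - 4.06*n + 3.29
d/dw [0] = 0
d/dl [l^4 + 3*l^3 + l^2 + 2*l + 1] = 4*l^3 + 9*l^2 + 2*l + 2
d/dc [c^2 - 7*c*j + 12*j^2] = 2*c - 7*j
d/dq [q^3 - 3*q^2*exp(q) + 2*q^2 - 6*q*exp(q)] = -3*q^2*exp(q) + 3*q^2 - 12*q*exp(q) + 4*q - 6*exp(q)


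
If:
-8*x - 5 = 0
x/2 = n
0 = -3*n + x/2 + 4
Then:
No Solution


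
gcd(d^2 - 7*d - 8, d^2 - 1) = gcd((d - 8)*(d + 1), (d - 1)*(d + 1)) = d + 1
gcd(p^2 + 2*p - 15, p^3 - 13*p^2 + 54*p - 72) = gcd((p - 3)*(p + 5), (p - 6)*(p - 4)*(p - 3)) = p - 3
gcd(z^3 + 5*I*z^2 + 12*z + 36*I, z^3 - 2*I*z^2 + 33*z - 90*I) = z^2 + 3*I*z + 18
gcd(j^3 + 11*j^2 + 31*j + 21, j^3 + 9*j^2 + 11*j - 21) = j^2 + 10*j + 21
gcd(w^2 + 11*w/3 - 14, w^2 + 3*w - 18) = w + 6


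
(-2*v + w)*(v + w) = -2*v^2 - v*w + w^2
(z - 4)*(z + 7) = z^2 + 3*z - 28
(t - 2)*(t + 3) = t^2 + t - 6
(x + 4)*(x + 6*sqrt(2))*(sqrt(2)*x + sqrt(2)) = sqrt(2)*x^3 + 5*sqrt(2)*x^2 + 12*x^2 + 4*sqrt(2)*x + 60*x + 48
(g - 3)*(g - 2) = g^2 - 5*g + 6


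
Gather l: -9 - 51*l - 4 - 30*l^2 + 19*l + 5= -30*l^2 - 32*l - 8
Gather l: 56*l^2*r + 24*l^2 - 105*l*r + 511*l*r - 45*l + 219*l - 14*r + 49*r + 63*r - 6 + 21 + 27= l^2*(56*r + 24) + l*(406*r + 174) + 98*r + 42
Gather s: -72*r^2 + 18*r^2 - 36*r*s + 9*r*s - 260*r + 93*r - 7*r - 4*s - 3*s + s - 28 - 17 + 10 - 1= -54*r^2 - 174*r + s*(-27*r - 6) - 36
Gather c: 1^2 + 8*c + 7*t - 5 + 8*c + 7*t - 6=16*c + 14*t - 10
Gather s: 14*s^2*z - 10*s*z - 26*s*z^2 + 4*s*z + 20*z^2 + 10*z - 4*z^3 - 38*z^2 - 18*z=14*s^2*z + s*(-26*z^2 - 6*z) - 4*z^3 - 18*z^2 - 8*z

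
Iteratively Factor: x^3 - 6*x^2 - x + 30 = (x - 5)*(x^2 - x - 6) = (x - 5)*(x - 3)*(x + 2)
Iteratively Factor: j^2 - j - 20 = (j + 4)*(j - 5)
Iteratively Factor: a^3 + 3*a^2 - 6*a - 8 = (a - 2)*(a^2 + 5*a + 4) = (a - 2)*(a + 4)*(a + 1)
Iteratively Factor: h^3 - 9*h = (h + 3)*(h^2 - 3*h) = (h - 3)*(h + 3)*(h)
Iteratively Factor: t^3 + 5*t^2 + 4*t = (t + 4)*(t^2 + t) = (t + 1)*(t + 4)*(t)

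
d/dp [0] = 0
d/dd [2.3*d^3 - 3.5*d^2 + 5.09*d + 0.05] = 6.9*d^2 - 7.0*d + 5.09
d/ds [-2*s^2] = -4*s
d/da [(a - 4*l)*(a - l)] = 2*a - 5*l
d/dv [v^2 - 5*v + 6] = 2*v - 5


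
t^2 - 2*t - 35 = (t - 7)*(t + 5)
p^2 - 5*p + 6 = (p - 3)*(p - 2)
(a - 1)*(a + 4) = a^2 + 3*a - 4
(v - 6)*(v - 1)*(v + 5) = v^3 - 2*v^2 - 29*v + 30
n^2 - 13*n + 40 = (n - 8)*(n - 5)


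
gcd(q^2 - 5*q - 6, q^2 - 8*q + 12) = q - 6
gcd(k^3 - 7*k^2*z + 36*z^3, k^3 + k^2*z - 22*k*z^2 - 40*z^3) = k + 2*z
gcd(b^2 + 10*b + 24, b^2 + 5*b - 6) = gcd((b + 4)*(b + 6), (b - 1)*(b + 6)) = b + 6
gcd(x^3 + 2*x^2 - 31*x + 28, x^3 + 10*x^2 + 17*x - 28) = x^2 + 6*x - 7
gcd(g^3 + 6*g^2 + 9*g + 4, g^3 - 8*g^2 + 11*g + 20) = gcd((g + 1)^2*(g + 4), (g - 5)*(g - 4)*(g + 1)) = g + 1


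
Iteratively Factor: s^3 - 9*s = (s)*(s^2 - 9) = s*(s + 3)*(s - 3)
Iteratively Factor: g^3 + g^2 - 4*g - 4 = (g + 1)*(g^2 - 4) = (g + 1)*(g + 2)*(g - 2)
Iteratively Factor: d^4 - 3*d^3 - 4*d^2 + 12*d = (d - 2)*(d^3 - d^2 - 6*d) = d*(d - 2)*(d^2 - d - 6) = d*(d - 3)*(d - 2)*(d + 2)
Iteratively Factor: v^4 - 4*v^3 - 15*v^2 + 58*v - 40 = (v - 5)*(v^3 + v^2 - 10*v + 8) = (v - 5)*(v + 4)*(v^2 - 3*v + 2) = (v - 5)*(v - 1)*(v + 4)*(v - 2)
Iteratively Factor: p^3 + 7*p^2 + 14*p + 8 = (p + 2)*(p^2 + 5*p + 4) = (p + 2)*(p + 4)*(p + 1)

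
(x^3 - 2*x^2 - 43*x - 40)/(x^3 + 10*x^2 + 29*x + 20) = (x - 8)/(x + 4)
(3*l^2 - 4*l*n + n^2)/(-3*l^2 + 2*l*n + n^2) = (-3*l + n)/(3*l + n)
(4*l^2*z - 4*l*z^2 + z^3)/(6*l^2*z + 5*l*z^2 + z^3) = (4*l^2 - 4*l*z + z^2)/(6*l^2 + 5*l*z + z^2)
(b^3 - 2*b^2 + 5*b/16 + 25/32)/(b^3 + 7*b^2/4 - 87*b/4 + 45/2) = (8*b^2 - 6*b - 5)/(8*(b^2 + 3*b - 18))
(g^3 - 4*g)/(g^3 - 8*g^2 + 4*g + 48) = g*(g - 2)/(g^2 - 10*g + 24)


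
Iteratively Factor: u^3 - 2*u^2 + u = (u - 1)*(u^2 - u) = (u - 1)^2*(u)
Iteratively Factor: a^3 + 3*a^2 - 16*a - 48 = (a - 4)*(a^2 + 7*a + 12) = (a - 4)*(a + 4)*(a + 3)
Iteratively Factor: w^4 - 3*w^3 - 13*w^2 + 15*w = (w + 3)*(w^3 - 6*w^2 + 5*w) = (w - 1)*(w + 3)*(w^2 - 5*w) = (w - 5)*(w - 1)*(w + 3)*(w)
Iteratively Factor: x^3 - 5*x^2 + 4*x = (x - 4)*(x^2 - x) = x*(x - 4)*(x - 1)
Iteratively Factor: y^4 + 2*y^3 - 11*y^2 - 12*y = (y + 4)*(y^3 - 2*y^2 - 3*y) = (y - 3)*(y + 4)*(y^2 + y) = y*(y - 3)*(y + 4)*(y + 1)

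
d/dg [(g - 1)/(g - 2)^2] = -g/(g - 2)^3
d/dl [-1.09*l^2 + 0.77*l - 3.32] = 0.77 - 2.18*l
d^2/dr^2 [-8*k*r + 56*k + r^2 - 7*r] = 2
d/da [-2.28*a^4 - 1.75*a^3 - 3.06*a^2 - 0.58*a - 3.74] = -9.12*a^3 - 5.25*a^2 - 6.12*a - 0.58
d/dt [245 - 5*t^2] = -10*t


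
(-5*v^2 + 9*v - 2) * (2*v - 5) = -10*v^3 + 43*v^2 - 49*v + 10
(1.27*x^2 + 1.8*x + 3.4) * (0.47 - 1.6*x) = -2.032*x^3 - 2.2831*x^2 - 4.594*x + 1.598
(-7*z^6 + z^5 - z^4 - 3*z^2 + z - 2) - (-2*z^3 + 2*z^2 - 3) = -7*z^6 + z^5 - z^4 + 2*z^3 - 5*z^2 + z + 1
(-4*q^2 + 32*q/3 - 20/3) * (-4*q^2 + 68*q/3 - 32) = 16*q^4 - 400*q^3/3 + 3568*q^2/9 - 4432*q/9 + 640/3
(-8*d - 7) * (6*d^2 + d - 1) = -48*d^3 - 50*d^2 + d + 7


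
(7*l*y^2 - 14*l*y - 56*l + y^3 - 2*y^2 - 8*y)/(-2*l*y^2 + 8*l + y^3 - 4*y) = (7*l*y - 28*l + y^2 - 4*y)/(-2*l*y + 4*l + y^2 - 2*y)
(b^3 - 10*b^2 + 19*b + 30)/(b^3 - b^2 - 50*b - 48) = (b^2 - 11*b + 30)/(b^2 - 2*b - 48)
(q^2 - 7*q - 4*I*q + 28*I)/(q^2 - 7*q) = (q - 4*I)/q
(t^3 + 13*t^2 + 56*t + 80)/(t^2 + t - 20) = (t^2 + 8*t + 16)/(t - 4)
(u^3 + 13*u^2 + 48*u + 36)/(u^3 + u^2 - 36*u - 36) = (u + 6)/(u - 6)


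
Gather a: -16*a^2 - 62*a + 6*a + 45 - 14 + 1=-16*a^2 - 56*a + 32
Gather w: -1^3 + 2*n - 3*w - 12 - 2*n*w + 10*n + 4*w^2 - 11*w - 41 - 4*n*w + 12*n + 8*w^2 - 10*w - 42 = 24*n + 12*w^2 + w*(-6*n - 24) - 96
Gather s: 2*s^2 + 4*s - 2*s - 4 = 2*s^2 + 2*s - 4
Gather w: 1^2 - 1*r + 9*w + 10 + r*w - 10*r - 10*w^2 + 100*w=-11*r - 10*w^2 + w*(r + 109) + 11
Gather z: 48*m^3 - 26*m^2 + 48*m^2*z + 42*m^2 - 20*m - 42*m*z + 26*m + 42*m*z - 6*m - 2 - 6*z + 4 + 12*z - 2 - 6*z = 48*m^3 + 48*m^2*z + 16*m^2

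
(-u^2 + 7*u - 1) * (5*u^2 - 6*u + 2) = -5*u^4 + 41*u^3 - 49*u^2 + 20*u - 2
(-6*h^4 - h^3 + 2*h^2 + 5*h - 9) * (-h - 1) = 6*h^5 + 7*h^4 - h^3 - 7*h^2 + 4*h + 9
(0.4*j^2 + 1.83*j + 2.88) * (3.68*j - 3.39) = 1.472*j^3 + 5.3784*j^2 + 4.3947*j - 9.7632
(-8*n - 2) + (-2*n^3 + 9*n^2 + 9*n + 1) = -2*n^3 + 9*n^2 + n - 1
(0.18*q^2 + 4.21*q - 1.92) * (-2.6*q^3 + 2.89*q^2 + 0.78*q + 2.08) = -0.468*q^5 - 10.4258*q^4 + 17.2993*q^3 - 1.8906*q^2 + 7.2592*q - 3.9936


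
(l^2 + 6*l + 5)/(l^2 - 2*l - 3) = (l + 5)/(l - 3)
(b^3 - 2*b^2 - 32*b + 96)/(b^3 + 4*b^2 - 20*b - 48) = (b - 4)/(b + 2)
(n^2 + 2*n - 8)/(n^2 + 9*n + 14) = (n^2 + 2*n - 8)/(n^2 + 9*n + 14)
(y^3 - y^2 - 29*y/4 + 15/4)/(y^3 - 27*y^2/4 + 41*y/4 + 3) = (4*y^2 + 8*y - 5)/(4*y^2 - 15*y - 4)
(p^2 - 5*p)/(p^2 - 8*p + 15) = p/(p - 3)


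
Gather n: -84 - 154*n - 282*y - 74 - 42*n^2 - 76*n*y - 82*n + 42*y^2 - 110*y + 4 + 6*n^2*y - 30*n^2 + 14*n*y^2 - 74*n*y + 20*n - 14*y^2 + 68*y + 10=n^2*(6*y - 72) + n*(14*y^2 - 150*y - 216) + 28*y^2 - 324*y - 144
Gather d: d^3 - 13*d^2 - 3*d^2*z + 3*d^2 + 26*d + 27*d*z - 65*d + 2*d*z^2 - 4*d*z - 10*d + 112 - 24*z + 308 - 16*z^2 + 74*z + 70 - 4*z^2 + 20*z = d^3 + d^2*(-3*z - 10) + d*(2*z^2 + 23*z - 49) - 20*z^2 + 70*z + 490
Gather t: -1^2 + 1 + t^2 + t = t^2 + t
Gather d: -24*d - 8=-24*d - 8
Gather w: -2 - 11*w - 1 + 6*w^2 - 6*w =6*w^2 - 17*w - 3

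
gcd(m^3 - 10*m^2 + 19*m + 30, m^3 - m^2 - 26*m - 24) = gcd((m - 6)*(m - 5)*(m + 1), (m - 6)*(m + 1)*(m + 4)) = m^2 - 5*m - 6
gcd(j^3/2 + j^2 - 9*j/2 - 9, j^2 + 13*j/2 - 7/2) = 1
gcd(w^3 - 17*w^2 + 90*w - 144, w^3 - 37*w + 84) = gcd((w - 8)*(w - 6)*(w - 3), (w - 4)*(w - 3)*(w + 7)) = w - 3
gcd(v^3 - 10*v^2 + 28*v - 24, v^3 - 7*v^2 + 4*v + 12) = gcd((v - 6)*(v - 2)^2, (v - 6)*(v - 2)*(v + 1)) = v^2 - 8*v + 12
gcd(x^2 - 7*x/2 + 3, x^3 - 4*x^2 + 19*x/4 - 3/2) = x^2 - 7*x/2 + 3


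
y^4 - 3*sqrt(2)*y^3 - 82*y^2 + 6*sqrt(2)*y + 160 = (y - 8*sqrt(2))*(y - sqrt(2))*(y + sqrt(2))*(y + 5*sqrt(2))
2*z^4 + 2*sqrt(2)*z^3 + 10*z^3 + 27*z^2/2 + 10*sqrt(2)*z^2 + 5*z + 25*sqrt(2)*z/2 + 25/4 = (z + 5/2)^2*(sqrt(2)*z + 1)^2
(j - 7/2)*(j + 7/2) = j^2 - 49/4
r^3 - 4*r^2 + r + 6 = (r - 3)*(r - 2)*(r + 1)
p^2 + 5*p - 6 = (p - 1)*(p + 6)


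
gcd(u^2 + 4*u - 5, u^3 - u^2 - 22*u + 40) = u + 5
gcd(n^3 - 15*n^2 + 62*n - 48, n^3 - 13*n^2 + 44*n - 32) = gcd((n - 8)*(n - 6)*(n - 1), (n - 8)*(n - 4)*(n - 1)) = n^2 - 9*n + 8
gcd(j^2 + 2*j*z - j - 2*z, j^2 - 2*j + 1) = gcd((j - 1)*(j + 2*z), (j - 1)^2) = j - 1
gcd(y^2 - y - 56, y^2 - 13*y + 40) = y - 8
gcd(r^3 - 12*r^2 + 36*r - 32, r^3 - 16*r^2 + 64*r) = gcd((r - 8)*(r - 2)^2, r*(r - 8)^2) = r - 8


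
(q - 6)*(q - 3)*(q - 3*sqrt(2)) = q^3 - 9*q^2 - 3*sqrt(2)*q^2 + 18*q + 27*sqrt(2)*q - 54*sqrt(2)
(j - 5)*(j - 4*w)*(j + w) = j^3 - 3*j^2*w - 5*j^2 - 4*j*w^2 + 15*j*w + 20*w^2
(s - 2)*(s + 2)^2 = s^3 + 2*s^2 - 4*s - 8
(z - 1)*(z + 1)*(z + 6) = z^3 + 6*z^2 - z - 6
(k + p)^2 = k^2 + 2*k*p + p^2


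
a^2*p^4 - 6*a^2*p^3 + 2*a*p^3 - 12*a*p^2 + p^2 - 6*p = p*(p - 6)*(a*p + 1)^2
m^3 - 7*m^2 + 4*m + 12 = (m - 6)*(m - 2)*(m + 1)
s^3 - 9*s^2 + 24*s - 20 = (s - 5)*(s - 2)^2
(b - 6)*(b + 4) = b^2 - 2*b - 24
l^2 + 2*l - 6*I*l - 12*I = (l + 2)*(l - 6*I)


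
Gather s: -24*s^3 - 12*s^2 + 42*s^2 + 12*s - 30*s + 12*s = -24*s^3 + 30*s^2 - 6*s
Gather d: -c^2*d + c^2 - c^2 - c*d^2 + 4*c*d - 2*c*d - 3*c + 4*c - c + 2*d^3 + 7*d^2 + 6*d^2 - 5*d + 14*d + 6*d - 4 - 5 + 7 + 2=2*d^3 + d^2*(13 - c) + d*(-c^2 + 2*c + 15)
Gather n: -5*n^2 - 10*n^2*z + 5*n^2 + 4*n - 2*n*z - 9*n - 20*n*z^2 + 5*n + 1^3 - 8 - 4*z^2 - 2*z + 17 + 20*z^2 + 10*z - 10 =-10*n^2*z + n*(-20*z^2 - 2*z) + 16*z^2 + 8*z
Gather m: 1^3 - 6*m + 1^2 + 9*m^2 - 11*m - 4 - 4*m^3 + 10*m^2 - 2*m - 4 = -4*m^3 + 19*m^2 - 19*m - 6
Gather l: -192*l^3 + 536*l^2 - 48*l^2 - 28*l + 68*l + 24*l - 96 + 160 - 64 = -192*l^3 + 488*l^2 + 64*l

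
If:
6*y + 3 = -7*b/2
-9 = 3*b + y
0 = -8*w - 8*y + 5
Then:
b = -102/29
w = -215/232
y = 45/29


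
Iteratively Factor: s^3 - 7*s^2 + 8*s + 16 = (s + 1)*(s^2 - 8*s + 16) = (s - 4)*(s + 1)*(s - 4)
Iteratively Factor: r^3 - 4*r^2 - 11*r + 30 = (r - 5)*(r^2 + r - 6) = (r - 5)*(r + 3)*(r - 2)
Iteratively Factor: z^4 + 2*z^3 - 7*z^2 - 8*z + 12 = (z - 2)*(z^3 + 4*z^2 + z - 6) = (z - 2)*(z + 3)*(z^2 + z - 2) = (z - 2)*(z + 2)*(z + 3)*(z - 1)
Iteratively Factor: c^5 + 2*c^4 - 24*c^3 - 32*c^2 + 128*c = (c)*(c^4 + 2*c^3 - 24*c^2 - 32*c + 128) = c*(c + 4)*(c^3 - 2*c^2 - 16*c + 32) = c*(c - 2)*(c + 4)*(c^2 - 16) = c*(c - 4)*(c - 2)*(c + 4)*(c + 4)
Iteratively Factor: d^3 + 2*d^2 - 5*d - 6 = (d + 1)*(d^2 + d - 6) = (d - 2)*(d + 1)*(d + 3)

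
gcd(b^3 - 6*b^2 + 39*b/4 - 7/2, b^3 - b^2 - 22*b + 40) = b - 2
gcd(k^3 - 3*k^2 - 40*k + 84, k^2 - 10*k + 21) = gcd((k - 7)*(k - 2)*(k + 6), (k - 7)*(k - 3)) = k - 7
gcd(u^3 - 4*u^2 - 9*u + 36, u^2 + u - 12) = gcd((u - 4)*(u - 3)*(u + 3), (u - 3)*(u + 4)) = u - 3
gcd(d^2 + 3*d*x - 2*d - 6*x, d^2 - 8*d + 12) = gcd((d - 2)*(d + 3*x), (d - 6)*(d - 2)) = d - 2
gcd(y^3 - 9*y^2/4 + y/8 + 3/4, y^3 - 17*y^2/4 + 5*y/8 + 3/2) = y^2 - y/4 - 3/8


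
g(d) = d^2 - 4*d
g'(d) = 2*d - 4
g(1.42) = -3.66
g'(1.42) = -1.16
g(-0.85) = 4.12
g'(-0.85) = -5.70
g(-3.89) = 30.69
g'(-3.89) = -11.78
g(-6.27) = 64.39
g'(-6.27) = -16.54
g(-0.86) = 4.18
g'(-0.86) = -5.72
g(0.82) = -2.61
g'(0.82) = -2.36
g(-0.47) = 2.10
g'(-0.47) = -4.94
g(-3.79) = 29.52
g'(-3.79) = -11.58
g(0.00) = 0.00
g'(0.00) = -4.00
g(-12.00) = 192.00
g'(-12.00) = -28.00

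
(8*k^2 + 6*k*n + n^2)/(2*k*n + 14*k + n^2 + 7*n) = (4*k + n)/(n + 7)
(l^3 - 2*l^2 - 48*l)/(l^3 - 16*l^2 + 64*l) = (l + 6)/(l - 8)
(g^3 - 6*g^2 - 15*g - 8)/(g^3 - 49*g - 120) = (g^2 + 2*g + 1)/(g^2 + 8*g + 15)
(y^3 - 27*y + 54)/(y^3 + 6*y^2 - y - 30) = (y^3 - 27*y + 54)/(y^3 + 6*y^2 - y - 30)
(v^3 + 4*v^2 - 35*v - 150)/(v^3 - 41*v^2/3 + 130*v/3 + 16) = 3*(v^2 + 10*v + 25)/(3*v^2 - 23*v - 8)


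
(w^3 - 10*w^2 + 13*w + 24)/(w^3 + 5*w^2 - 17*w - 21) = (w - 8)/(w + 7)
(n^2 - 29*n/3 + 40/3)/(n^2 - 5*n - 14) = (-3*n^2 + 29*n - 40)/(3*(-n^2 + 5*n + 14))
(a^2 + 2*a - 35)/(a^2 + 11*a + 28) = (a - 5)/(a + 4)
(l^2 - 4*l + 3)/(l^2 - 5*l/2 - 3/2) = 2*(l - 1)/(2*l + 1)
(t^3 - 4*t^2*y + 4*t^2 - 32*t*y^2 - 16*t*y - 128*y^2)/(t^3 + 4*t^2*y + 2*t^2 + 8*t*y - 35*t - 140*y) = (t^2 - 8*t*y + 4*t - 32*y)/(t^2 + 2*t - 35)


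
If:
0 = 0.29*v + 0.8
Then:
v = -2.76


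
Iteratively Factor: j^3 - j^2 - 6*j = (j + 2)*(j^2 - 3*j) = (j - 3)*(j + 2)*(j)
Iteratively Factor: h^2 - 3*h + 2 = (h - 2)*(h - 1)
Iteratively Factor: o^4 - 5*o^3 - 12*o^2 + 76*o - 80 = (o - 2)*(o^3 - 3*o^2 - 18*o + 40) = (o - 2)^2*(o^2 - o - 20) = (o - 2)^2*(o + 4)*(o - 5)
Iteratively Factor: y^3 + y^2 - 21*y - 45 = (y + 3)*(y^2 - 2*y - 15) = (y - 5)*(y + 3)*(y + 3)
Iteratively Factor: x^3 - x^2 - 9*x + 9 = (x - 3)*(x^2 + 2*x - 3) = (x - 3)*(x + 3)*(x - 1)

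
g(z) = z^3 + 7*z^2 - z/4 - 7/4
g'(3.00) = 68.75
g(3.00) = 87.50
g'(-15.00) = 464.75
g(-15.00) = -1798.00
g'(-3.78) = -10.30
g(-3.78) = 45.20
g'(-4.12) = -7.01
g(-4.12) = 48.17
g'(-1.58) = -14.88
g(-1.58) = 12.18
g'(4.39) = 119.03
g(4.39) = 216.66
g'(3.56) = 87.61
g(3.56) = 131.19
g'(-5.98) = 23.31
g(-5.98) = 36.22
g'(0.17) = 2.22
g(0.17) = -1.59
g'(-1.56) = -14.79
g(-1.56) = 11.88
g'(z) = 3*z^2 + 14*z - 1/4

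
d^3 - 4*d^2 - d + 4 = (d - 4)*(d - 1)*(d + 1)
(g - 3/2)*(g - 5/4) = g^2 - 11*g/4 + 15/8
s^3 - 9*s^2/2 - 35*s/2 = s*(s - 7)*(s + 5/2)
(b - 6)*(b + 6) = b^2 - 36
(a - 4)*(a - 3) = a^2 - 7*a + 12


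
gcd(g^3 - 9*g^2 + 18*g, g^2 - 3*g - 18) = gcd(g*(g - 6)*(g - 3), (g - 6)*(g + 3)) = g - 6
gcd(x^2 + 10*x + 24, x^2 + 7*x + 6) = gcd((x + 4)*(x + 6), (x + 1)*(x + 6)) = x + 6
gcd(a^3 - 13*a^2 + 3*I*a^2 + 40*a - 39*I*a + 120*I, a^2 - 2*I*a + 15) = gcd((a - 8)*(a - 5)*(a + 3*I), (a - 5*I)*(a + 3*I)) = a + 3*I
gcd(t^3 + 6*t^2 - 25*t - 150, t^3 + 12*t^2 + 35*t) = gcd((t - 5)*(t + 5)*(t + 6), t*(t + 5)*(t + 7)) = t + 5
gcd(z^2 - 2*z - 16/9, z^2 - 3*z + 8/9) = z - 8/3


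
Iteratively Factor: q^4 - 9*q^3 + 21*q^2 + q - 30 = (q - 2)*(q^3 - 7*q^2 + 7*q + 15) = (q - 5)*(q - 2)*(q^2 - 2*q - 3) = (q - 5)*(q - 2)*(q + 1)*(q - 3)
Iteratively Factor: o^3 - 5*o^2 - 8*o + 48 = (o - 4)*(o^2 - o - 12) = (o - 4)^2*(o + 3)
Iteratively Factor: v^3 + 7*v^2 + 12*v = (v + 4)*(v^2 + 3*v) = v*(v + 4)*(v + 3)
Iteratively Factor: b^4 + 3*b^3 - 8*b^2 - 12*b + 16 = (b + 2)*(b^3 + b^2 - 10*b + 8) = (b - 2)*(b + 2)*(b^2 + 3*b - 4) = (b - 2)*(b - 1)*(b + 2)*(b + 4)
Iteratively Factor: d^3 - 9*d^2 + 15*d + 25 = (d - 5)*(d^2 - 4*d - 5) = (d - 5)*(d + 1)*(d - 5)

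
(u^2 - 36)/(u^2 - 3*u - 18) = (u + 6)/(u + 3)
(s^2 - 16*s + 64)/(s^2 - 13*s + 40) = (s - 8)/(s - 5)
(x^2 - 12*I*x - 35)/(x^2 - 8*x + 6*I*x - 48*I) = (x^2 - 12*I*x - 35)/(x^2 + x*(-8 + 6*I) - 48*I)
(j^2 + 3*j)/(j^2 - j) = (j + 3)/(j - 1)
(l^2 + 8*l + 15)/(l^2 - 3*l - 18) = (l + 5)/(l - 6)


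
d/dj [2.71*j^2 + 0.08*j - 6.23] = 5.42*j + 0.08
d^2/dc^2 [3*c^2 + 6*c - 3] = 6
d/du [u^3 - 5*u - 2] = 3*u^2 - 5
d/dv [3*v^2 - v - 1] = 6*v - 1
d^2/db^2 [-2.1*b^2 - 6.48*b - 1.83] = -4.20000000000000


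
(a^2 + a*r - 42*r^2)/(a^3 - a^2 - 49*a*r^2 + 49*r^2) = (-a + 6*r)/(-a^2 + 7*a*r + a - 7*r)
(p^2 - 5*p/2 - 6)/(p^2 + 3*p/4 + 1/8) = 4*(2*p^2 - 5*p - 12)/(8*p^2 + 6*p + 1)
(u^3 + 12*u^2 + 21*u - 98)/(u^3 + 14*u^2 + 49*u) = (u - 2)/u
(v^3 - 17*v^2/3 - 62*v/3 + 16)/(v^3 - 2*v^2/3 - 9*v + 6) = (v - 8)/(v - 3)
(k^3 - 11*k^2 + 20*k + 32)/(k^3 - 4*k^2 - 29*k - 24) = (k - 4)/(k + 3)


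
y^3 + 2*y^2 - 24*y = y*(y - 4)*(y + 6)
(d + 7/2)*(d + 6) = d^2 + 19*d/2 + 21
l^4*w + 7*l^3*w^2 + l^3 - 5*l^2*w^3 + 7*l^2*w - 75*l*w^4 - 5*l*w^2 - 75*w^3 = (l - 3*w)*(l + 5*w)^2*(l*w + 1)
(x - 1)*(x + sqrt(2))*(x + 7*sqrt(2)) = x^3 - x^2 + 8*sqrt(2)*x^2 - 8*sqrt(2)*x + 14*x - 14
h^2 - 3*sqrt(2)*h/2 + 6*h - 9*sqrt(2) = (h + 6)*(h - 3*sqrt(2)/2)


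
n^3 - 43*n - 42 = (n - 7)*(n + 1)*(n + 6)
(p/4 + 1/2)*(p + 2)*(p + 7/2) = p^3/4 + 15*p^2/8 + 9*p/2 + 7/2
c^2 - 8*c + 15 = (c - 5)*(c - 3)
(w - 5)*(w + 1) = w^2 - 4*w - 5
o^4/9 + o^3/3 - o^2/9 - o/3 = o*(o/3 + 1/3)*(o/3 + 1)*(o - 1)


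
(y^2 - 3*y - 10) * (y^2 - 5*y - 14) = y^4 - 8*y^3 - 9*y^2 + 92*y + 140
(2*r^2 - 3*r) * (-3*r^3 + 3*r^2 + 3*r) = -6*r^5 + 15*r^4 - 3*r^3 - 9*r^2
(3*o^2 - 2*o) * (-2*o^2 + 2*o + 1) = -6*o^4 + 10*o^3 - o^2 - 2*o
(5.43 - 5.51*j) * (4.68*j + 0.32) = -25.7868*j^2 + 23.6492*j + 1.7376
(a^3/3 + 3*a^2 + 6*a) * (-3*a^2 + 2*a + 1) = -a^5 - 25*a^4/3 - 35*a^3/3 + 15*a^2 + 6*a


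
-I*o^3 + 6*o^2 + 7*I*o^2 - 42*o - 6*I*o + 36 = (o - 6)*(o + 6*I)*(-I*o + I)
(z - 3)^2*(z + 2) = z^3 - 4*z^2 - 3*z + 18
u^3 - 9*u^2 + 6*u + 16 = (u - 8)*(u - 2)*(u + 1)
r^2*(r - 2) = r^3 - 2*r^2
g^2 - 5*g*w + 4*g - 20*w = (g + 4)*(g - 5*w)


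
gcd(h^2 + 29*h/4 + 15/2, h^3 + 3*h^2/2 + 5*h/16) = h + 5/4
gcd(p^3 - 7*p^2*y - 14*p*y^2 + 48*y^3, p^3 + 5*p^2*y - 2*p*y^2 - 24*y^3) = -p^2 - p*y + 6*y^2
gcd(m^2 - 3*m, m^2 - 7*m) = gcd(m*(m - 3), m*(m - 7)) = m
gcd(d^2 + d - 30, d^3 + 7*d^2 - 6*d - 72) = d + 6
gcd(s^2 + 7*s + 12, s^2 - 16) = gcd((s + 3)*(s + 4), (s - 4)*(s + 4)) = s + 4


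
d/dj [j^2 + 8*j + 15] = 2*j + 8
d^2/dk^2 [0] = 0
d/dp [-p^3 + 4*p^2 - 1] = p*(8 - 3*p)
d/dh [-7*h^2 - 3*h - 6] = -14*h - 3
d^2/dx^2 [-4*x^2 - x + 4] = -8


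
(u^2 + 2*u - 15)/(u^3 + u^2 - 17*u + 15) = 1/(u - 1)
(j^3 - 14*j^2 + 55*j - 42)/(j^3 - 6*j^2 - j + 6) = (j - 7)/(j + 1)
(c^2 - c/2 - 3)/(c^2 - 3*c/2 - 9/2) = (c - 2)/(c - 3)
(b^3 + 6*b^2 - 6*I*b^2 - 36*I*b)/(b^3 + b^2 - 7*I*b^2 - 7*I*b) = (b^2 + 6*b*(1 - I) - 36*I)/(b^2 + b*(1 - 7*I) - 7*I)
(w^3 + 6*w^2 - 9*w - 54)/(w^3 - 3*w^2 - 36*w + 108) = (w + 3)/(w - 6)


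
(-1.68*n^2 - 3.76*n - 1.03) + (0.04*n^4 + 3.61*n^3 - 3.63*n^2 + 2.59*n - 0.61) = 0.04*n^4 + 3.61*n^3 - 5.31*n^2 - 1.17*n - 1.64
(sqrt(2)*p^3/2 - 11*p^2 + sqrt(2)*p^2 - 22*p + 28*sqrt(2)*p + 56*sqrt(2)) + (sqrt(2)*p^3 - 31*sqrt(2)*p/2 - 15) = 3*sqrt(2)*p^3/2 - 11*p^2 + sqrt(2)*p^2 - 22*p + 25*sqrt(2)*p/2 - 15 + 56*sqrt(2)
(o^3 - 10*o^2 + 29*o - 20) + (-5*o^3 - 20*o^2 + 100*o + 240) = -4*o^3 - 30*o^2 + 129*o + 220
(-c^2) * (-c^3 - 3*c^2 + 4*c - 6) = c^5 + 3*c^4 - 4*c^3 + 6*c^2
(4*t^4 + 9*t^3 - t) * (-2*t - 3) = -8*t^5 - 30*t^4 - 27*t^3 + 2*t^2 + 3*t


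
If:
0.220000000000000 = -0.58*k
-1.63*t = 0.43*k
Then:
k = -0.38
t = 0.10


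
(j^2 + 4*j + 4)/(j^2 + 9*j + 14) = (j + 2)/(j + 7)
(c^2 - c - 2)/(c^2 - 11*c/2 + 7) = 2*(c + 1)/(2*c - 7)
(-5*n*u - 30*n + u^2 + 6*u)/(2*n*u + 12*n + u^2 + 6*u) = (-5*n + u)/(2*n + u)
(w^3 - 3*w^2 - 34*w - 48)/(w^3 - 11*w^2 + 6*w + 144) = (w + 2)/(w - 6)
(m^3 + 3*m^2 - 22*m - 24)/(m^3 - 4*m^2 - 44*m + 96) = (m^2 - 3*m - 4)/(m^2 - 10*m + 16)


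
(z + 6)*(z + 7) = z^2 + 13*z + 42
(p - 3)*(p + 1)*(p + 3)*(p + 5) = p^4 + 6*p^3 - 4*p^2 - 54*p - 45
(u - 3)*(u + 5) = u^2 + 2*u - 15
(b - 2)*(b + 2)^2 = b^3 + 2*b^2 - 4*b - 8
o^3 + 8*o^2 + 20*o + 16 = (o + 2)^2*(o + 4)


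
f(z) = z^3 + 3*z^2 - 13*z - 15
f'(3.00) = 32.00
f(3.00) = 0.00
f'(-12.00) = 347.00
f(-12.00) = -1155.00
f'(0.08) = -12.50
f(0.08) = -16.02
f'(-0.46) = -15.13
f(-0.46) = -8.48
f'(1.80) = 7.52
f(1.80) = -22.85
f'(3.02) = 32.48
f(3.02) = 0.64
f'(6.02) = 131.84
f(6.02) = 233.63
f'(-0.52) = -15.31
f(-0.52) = -7.57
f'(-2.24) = -11.39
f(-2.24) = 17.93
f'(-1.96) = -13.24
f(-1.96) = 14.48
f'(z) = 3*z^2 + 6*z - 13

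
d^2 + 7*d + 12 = (d + 3)*(d + 4)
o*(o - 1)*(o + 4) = o^3 + 3*o^2 - 4*o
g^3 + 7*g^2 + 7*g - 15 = (g - 1)*(g + 3)*(g + 5)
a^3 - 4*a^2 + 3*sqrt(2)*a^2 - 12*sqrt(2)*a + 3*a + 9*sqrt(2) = (a - 3)*(a - 1)*(a + 3*sqrt(2))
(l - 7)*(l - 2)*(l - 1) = l^3 - 10*l^2 + 23*l - 14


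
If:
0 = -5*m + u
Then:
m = u/5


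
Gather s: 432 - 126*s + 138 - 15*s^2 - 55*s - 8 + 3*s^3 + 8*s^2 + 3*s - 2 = 3*s^3 - 7*s^2 - 178*s + 560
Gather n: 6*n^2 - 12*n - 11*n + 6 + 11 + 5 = 6*n^2 - 23*n + 22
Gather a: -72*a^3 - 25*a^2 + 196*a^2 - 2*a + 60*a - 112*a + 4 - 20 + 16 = -72*a^3 + 171*a^2 - 54*a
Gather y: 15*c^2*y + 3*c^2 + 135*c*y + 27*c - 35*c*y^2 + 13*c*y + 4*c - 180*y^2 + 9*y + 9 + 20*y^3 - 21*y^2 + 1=3*c^2 + 31*c + 20*y^3 + y^2*(-35*c - 201) + y*(15*c^2 + 148*c + 9) + 10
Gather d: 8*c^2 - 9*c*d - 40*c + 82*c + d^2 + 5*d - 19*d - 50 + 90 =8*c^2 + 42*c + d^2 + d*(-9*c - 14) + 40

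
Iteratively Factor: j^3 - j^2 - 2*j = (j - 2)*(j^2 + j) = j*(j - 2)*(j + 1)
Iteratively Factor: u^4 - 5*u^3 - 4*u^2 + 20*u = (u)*(u^3 - 5*u^2 - 4*u + 20) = u*(u - 5)*(u^2 - 4) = u*(u - 5)*(u + 2)*(u - 2)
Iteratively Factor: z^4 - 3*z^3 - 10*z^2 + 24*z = (z + 3)*(z^3 - 6*z^2 + 8*z) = (z - 2)*(z + 3)*(z^2 - 4*z) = (z - 4)*(z - 2)*(z + 3)*(z)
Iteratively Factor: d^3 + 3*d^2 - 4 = (d - 1)*(d^2 + 4*d + 4) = (d - 1)*(d + 2)*(d + 2)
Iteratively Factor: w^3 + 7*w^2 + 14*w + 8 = (w + 1)*(w^2 + 6*w + 8) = (w + 1)*(w + 4)*(w + 2)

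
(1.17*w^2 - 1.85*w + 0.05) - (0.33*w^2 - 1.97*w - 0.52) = 0.84*w^2 + 0.12*w + 0.57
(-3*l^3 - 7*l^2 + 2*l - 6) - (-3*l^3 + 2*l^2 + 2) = -9*l^2 + 2*l - 8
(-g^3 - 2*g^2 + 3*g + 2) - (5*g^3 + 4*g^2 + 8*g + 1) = -6*g^3 - 6*g^2 - 5*g + 1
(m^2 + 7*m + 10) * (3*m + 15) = 3*m^3 + 36*m^2 + 135*m + 150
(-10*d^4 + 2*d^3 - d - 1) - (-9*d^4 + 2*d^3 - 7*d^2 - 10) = -d^4 + 7*d^2 - d + 9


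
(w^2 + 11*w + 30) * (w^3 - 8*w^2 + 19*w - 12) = w^5 + 3*w^4 - 39*w^3 - 43*w^2 + 438*w - 360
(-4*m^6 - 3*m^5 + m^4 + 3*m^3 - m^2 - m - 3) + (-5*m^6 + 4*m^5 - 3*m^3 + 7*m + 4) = -9*m^6 + m^5 + m^4 - m^2 + 6*m + 1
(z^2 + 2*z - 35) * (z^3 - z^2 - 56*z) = z^5 + z^4 - 93*z^3 - 77*z^2 + 1960*z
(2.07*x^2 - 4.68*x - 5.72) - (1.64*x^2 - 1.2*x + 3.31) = 0.43*x^2 - 3.48*x - 9.03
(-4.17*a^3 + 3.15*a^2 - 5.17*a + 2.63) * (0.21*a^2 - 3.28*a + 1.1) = -0.8757*a^5 + 14.3391*a^4 - 16.0047*a^3 + 20.9749*a^2 - 14.3134*a + 2.893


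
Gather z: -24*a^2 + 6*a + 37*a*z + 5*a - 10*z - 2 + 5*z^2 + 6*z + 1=-24*a^2 + 11*a + 5*z^2 + z*(37*a - 4) - 1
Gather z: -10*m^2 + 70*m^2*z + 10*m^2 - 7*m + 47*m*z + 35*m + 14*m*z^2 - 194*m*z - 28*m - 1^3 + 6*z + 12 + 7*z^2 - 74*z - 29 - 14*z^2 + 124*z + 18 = z^2*(14*m - 7) + z*(70*m^2 - 147*m + 56)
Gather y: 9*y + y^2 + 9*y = y^2 + 18*y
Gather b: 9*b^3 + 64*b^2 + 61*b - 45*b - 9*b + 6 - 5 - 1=9*b^3 + 64*b^2 + 7*b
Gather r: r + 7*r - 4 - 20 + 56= 8*r + 32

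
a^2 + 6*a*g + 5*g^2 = (a + g)*(a + 5*g)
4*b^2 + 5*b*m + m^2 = (b + m)*(4*b + m)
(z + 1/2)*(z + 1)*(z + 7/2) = z^3 + 5*z^2 + 23*z/4 + 7/4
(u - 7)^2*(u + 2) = u^3 - 12*u^2 + 21*u + 98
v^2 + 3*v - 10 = (v - 2)*(v + 5)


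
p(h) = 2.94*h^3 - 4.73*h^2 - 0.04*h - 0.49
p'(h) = 8.82*h^2 - 9.46*h - 0.04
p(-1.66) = -26.91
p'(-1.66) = 39.97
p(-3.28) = -154.99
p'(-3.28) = 125.88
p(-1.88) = -36.67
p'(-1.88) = 48.92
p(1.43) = -1.62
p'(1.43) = 4.47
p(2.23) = 8.50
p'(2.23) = 22.73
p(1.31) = -2.05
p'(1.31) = 2.70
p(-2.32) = -62.57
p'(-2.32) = 69.38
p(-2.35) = -64.67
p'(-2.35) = 70.90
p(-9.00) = -2526.52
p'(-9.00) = 799.52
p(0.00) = -0.49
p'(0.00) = -0.04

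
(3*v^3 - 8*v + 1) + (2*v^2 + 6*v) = 3*v^3 + 2*v^2 - 2*v + 1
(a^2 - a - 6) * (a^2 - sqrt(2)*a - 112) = a^4 - sqrt(2)*a^3 - a^3 - 118*a^2 + sqrt(2)*a^2 + 6*sqrt(2)*a + 112*a + 672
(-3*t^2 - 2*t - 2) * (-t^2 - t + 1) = 3*t^4 + 5*t^3 + t^2 - 2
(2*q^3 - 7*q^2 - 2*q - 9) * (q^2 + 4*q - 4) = 2*q^5 + q^4 - 38*q^3 + 11*q^2 - 28*q + 36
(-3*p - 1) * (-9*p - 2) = 27*p^2 + 15*p + 2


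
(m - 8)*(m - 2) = m^2 - 10*m + 16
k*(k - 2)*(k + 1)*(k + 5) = k^4 + 4*k^3 - 7*k^2 - 10*k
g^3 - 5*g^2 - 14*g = g*(g - 7)*(g + 2)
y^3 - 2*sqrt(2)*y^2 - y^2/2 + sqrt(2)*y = y*(y - 1/2)*(y - 2*sqrt(2))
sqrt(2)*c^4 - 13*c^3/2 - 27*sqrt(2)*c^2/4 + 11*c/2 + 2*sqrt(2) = (c - 4*sqrt(2))*(c - sqrt(2)/2)*(c + sqrt(2))*(sqrt(2)*c + 1/2)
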